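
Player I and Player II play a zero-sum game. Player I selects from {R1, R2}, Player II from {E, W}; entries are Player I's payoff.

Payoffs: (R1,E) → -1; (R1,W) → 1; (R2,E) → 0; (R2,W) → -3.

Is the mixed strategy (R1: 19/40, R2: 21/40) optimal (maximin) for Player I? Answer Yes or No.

No

Against E this mix gives (19/40)·(-1) + (21/40)·0 = -19/40.
Against W this mix gives (19/40)·1 + (21/40)·(-3) = -11/10.
Player II will play W, holding Player I to -11/10. Shifting weight toward the row that does better against W would raise this floor (the equalizing mix achieves -3/5 against both W and E), so the proposed strategy is not optimal.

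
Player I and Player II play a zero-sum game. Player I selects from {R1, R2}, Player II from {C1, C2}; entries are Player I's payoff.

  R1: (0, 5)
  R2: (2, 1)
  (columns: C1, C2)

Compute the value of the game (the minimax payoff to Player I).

Row minima: R1 → 0, R2 → 1; maximin = 1.
Column maxima: C1 → 2, C2 → 5; minimax = 2.
1 ≠ 2, so there is no saddle point; optimal play is mixed.
Let Player I play R1 with probability p. Expected payoff against C1: 0p + 2(1−p) = −2p + 2; against C2: 5p + 1(1−p) = 4p + 1.
Setting these equal: −2p + 2 = 4p + 1 ⇒ −6p = -1 ⇒ p = 1/6, and the value is (-2)·(1/6) + 2 = 5/3.
For Player II: with q = P(C1), equating R1's and R2's payoffs gives −5q + 5 = q + 1 ⇒ q = 2/3.

5/3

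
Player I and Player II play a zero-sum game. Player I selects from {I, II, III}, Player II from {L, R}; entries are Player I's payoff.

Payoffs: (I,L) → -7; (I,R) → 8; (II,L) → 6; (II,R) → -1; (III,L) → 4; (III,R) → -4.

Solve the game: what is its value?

Row minima: I → -7, II → -1, III → -4; maximin = -1.
Column maxima: L → 6, R → 8; minimax = 6.
-1 ≠ 6, so there is no saddle point; optimal play is mixed.
III is strictly dominated by II, so Player I never plays it.
On the remaining 2×2 (I, II vs L, R):
Let Player I play I with probability p. Expected payoff against L: (-7)p + 6(1−p) = −13p + 6; against R: 8p + (-1)(1−p) = 9p − 1.
Setting these equal: −13p + 6 = 9p − 1 ⇒ −22p = -7 ⇒ p = 7/22, and the value is (-13)·(7/22) + 6 = 41/22.
For Player II: with q = P(L), equating I's and II's payoffs gives −15q + 8 = 7q − 1 ⇒ q = 9/22.

41/22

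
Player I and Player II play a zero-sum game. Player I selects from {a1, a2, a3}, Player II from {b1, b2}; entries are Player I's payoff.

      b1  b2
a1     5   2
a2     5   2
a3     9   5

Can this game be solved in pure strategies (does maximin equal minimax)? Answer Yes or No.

Row minima: a1 → 2, a2 → 2, a3 → 5; maximin = 5.
Column maxima: b1 → 9, b2 → 5; minimax = 5.
maximin = minimax = 5, so a saddle point exists.

Yes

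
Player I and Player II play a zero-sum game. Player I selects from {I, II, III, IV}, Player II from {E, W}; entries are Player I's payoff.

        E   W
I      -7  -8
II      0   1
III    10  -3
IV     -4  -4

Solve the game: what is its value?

Row minima: I → -8, II → 0, III → -3, IV → -4; maximin = 0.
Column maxima: E → 10, W → 1; minimax = 1.
0 ≠ 1, so there is no saddle point; optimal play is mixed.
I is strictly dominated by II, so Player I never plays it.
IV is strictly dominated by II, so Player I never plays it.
On the remaining 2×2 (II, III vs E, W):
Let Player I play II with probability p. Expected payoff against E: 0p + 10(1−p) = −10p + 10; against W: 1p + (-3)(1−p) = 4p − 3.
Setting these equal: −10p + 10 = 4p − 3 ⇒ −14p = -13 ⇒ p = 13/14, and the value is (-10)·(13/14) + 10 = 5/7.
For Player II: with q = P(E), equating II's and III's payoffs gives −q + 1 = 13q − 3 ⇒ q = 2/7.

5/7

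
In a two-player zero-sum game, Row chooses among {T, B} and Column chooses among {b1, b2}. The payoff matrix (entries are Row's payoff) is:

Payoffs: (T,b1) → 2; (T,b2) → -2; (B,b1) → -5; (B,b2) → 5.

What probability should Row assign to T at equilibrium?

Row minima: T → -2, B → -5; maximin = -2.
Column maxima: b1 → 2, b2 → 5; minimax = 2.
-2 ≠ 2, so there is no saddle point; optimal play is mixed.
Let Row play T with probability p. Expected payoff against b1: 2p + (-5)(1−p) = 7p − 5; against b2: (-2)p + 5(1−p) = −7p + 5.
Setting these equal: 7p − 5 = −7p + 5 ⇒ 14p = 10 ⇒ p = 5/7, and the value is (7)·(5/7) − 5 = 0.
For Column: with q = P(b1), equating T's and B's payoffs gives 4q − 2 = −10q + 5 ⇒ q = 1/2.

5/7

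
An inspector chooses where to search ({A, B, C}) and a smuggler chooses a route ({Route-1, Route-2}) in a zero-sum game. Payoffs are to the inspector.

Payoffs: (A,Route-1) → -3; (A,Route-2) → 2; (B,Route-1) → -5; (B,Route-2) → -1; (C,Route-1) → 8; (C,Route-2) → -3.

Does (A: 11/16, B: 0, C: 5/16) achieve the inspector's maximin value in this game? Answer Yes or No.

Against Route-1 this mix gives (11/16)·(-3) + (5/16)·8 = 7/16.
Against Route-2 this mix gives (11/16)·2 + (5/16)·(-3) = 7/16.
All of the smuggler's active replies (Route-1, Route-2) yield 7/16, and no column does worse for the inspector. The mix makes the smuggler indifferent and guarantees 7/16, so it is optimal.

Yes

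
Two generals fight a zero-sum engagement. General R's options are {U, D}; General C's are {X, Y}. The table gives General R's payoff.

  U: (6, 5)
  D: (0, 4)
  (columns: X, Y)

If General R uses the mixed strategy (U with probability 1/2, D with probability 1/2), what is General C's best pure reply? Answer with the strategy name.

If General C plays X, General R's expected payoff is (1/2)·6 + (1/2)·0 = 3.
If General C plays Y, General R's expected payoff is (1/2)·5 + (1/2)·4 = 9/2.
General C minimizes General R's payoff; the smallest is 3, so the best response is X.

X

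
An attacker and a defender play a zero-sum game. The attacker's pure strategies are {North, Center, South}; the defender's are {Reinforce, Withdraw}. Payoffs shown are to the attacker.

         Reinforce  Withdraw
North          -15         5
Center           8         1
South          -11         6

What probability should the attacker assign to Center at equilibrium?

17/24

Row minima: North → -15, Center → 1, South → -11; maximin = 1.
Column maxima: Reinforce → 8, Withdraw → 6; minimax = 6.
1 ≠ 6, so there is no saddle point; optimal play is mixed.
North is strictly dominated by South, so the attacker never plays it.
On the remaining 2×2 (Center, South vs Reinforce, Withdraw):
Let the attacker play Center with probability p. Expected payoff against Reinforce: 8p + (-11)(1−p) = 19p − 11; against Withdraw: 1p + 6(1−p) = −5p + 6.
Setting these equal: 19p − 11 = −5p + 6 ⇒ 24p = 17 ⇒ p = 17/24, and the value is (19)·(17/24) − 11 = 59/24.
For the defender: with q = P(Reinforce), equating Center's and South's payoffs gives 7q + 1 = −17q + 6 ⇒ q = 5/24.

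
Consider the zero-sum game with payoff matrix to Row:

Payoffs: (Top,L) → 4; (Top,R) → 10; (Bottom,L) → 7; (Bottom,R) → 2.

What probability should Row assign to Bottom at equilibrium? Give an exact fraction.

6/11

Row minima: Top → 4, Bottom → 2; maximin = 4.
Column maxima: L → 7, R → 10; minimax = 7.
4 ≠ 7, so there is no saddle point; optimal play is mixed.
Let Row play Top with probability p. Expected payoff against L: 4p + 7(1−p) = −3p + 7; against R: 10p + 2(1−p) = 8p + 2.
Setting these equal: −3p + 7 = 8p + 2 ⇒ −11p = -5 ⇒ p = 5/11, and the value is (-3)·(5/11) + 7 = 62/11.
For Column: with q = P(L), equating Top's and Bottom's payoffs gives −6q + 10 = 5q + 2 ⇒ q = 8/11.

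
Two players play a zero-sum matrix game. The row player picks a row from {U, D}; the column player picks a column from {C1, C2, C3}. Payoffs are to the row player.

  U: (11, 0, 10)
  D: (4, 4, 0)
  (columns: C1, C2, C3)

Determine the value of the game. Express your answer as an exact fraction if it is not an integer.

Row minima: U → 0, D → 0; maximin = 0.
Column maxima: C1 → 11, C2 → 4, C3 → 10; minimax = 4.
0 ≠ 4, so there is no saddle point; optimal play is mixed.
C1 is strictly dominated by C3 (it gives the row player strictly more in every row), so the column player never plays it.
On the remaining 2×2 (U, D vs C2, C3):
Let the row player play U with probability p. Expected payoff against C2: 0p + 4(1−p) = −4p + 4; against C3: 10p + 0(1−p) = 10p.
Setting these equal: −4p + 4 = 10p ⇒ −14p = -4 ⇒ p = 2/7, and the value is (-4)·(2/7) + 4 = 20/7.
For the column player: with q = P(C2), equating U's and D's payoffs gives −10q + 10 = 4q ⇒ q = 5/7.

20/7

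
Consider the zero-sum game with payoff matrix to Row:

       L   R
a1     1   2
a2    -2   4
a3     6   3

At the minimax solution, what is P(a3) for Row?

2/3

Row minima: a1 → 1, a2 → -2, a3 → 3; maximin = 3.
Column maxima: L → 6, R → 4; minimax = 4.
3 ≠ 4, so there is no saddle point; optimal play is mixed.
a1 is strictly dominated by a3, so Row never plays it.
On the remaining 2×2 (a2, a3 vs L, R):
Let Row play a2 with probability p. Expected payoff against L: (-2)p + 6(1−p) = −8p + 6; against R: 4p + 3(1−p) = p + 3.
Setting these equal: −8p + 6 = p + 3 ⇒ −9p = -3 ⇒ p = 1/3, and the value is (-8)·(1/3) + 6 = 10/3.
For Column: with q = P(L), equating a2's and a3's payoffs gives −6q + 4 = 3q + 3 ⇒ q = 1/9.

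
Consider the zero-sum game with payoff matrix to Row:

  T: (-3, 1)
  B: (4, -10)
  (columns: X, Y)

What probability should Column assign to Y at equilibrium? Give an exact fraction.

Row minima: T → -3, B → -10; maximin = -3.
Column maxima: X → 4, Y → 1; minimax = 1.
-3 ≠ 1, so there is no saddle point; optimal play is mixed.
Let Row play T with probability p. Expected payoff against X: (-3)p + 4(1−p) = −7p + 4; against Y: 1p + (-10)(1−p) = 11p − 10.
Setting these equal: −7p + 4 = 11p − 10 ⇒ −18p = -14 ⇒ p = 7/9, and the value is (-7)·(7/9) + 4 = -13/9.
For Column: with q = P(X), equating T's and B's payoffs gives −4q + 1 = 14q − 10 ⇒ q = 11/18.

7/18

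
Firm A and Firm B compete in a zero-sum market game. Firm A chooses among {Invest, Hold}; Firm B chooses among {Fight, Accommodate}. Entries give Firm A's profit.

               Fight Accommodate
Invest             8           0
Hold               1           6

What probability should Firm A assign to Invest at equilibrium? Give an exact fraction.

5/13

Row minima: Invest → 0, Hold → 1; maximin = 1.
Column maxima: Fight → 8, Accommodate → 6; minimax = 6.
1 ≠ 6, so there is no saddle point; optimal play is mixed.
Let Firm A play Invest with probability p. Expected payoff against Fight: 8p + 1(1−p) = 7p + 1; against Accommodate: 0p + 6(1−p) = −6p + 6.
Setting these equal: 7p + 1 = −6p + 6 ⇒ 13p = 5 ⇒ p = 5/13, and the value is (7)·(5/13) + 1 = 48/13.
For Firm B: with q = P(Fight), equating Invest's and Hold's payoffs gives 8q = −5q + 6 ⇒ q = 6/13.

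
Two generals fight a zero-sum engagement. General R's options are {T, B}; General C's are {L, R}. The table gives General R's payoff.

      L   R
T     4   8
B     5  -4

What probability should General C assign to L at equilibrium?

12/13

Row minima: T → 4, B → -4; maximin = 4.
Column maxima: L → 5, R → 8; minimax = 5.
4 ≠ 5, so there is no saddle point; optimal play is mixed.
Let General R play T with probability p. Expected payoff against L: 4p + 5(1−p) = −p + 5; against R: 8p + (-4)(1−p) = 12p − 4.
Setting these equal: −p + 5 = 12p − 4 ⇒ −13p = -9 ⇒ p = 9/13, and the value is (-1)·(9/13) + 5 = 56/13.
For General C: with q = P(L), equating T's and B's payoffs gives −4q + 8 = 9q − 4 ⇒ q = 12/13.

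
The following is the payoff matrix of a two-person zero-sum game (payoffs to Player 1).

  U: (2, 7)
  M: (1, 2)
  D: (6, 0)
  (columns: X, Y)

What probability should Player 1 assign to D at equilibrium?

5/11

Row minima: U → 2, M → 1, D → 0; maximin = 2.
Column maxima: X → 6, Y → 7; minimax = 6.
2 ≠ 6, so there is no saddle point; optimal play is mixed.
M is strictly dominated by U, so Player 1 never plays it.
On the remaining 2×2 (U, D vs X, Y):
Let Player 1 play U with probability p. Expected payoff against X: 2p + 6(1−p) = −4p + 6; against Y: 7p + 0(1−p) = 7p.
Setting these equal: −4p + 6 = 7p ⇒ −11p = -6 ⇒ p = 6/11, and the value is (-4)·(6/11) + 6 = 42/11.
For Player 2: with q = P(X), equating U's and D's payoffs gives −5q + 7 = 6q ⇒ q = 7/11.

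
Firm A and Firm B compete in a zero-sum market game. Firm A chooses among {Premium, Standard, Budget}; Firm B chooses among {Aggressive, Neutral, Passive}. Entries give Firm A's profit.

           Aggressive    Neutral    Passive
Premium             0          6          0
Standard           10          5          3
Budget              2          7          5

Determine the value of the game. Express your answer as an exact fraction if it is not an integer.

Row minima: Premium → 0, Standard → 3, Budget → 2; maximin = 3.
Column maxima: Aggressive → 10, Neutral → 7, Passive → 5; minimax = 5.
3 ≠ 5, so there is no saddle point; optimal play is mixed.
Premium is strictly dominated by Budget, so Firm A never plays it.
Neutral is strictly dominated by Passive (it gives Firm A strictly more in every row), so Firm B never plays it.
On the remaining 2×2 (Standard, Budget vs Aggressive, Passive):
Let Firm A play Standard with probability p. Expected payoff against Aggressive: 10p + 2(1−p) = 8p + 2; against Passive: 3p + 5(1−p) = −2p + 5.
Setting these equal: 8p + 2 = −2p + 5 ⇒ 10p = 3 ⇒ p = 3/10, and the value is (8)·(3/10) + 2 = 22/5.
For Firm B: with q = P(Aggressive), equating Standard's and Budget's payoffs gives 7q + 3 = −3q + 5 ⇒ q = 1/5.

22/5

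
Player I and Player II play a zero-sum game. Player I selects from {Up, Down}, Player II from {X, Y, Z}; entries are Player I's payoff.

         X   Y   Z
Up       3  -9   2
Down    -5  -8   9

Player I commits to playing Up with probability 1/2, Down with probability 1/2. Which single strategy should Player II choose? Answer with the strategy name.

If Player II plays X, Player I's expected payoff is (1/2)·3 + (1/2)·(-5) = -1.
If Player II plays Y, Player I's expected payoff is (1/2)·(-9) + (1/2)·(-8) = -17/2.
If Player II plays Z, Player I's expected payoff is (1/2)·2 + (1/2)·9 = 11/2.
Player II minimizes Player I's payoff; the smallest is -17/2, so the best response is Y.

Y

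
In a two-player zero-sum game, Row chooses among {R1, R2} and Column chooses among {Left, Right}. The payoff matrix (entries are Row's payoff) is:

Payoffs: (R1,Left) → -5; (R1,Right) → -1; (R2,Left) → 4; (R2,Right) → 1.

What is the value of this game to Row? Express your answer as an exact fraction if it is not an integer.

Row minima: R1 → -5, R2 → 1; maximin = 1.
Column maxima: Left → 4, Right → 1; minimax = 1.
Since maximin = minimax = 1, there is a saddle point and the value is 1.

1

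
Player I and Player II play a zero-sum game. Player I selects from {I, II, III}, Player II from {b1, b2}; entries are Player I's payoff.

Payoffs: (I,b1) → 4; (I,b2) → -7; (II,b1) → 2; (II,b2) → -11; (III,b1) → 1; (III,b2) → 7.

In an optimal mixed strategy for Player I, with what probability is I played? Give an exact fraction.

6/17

Row minima: I → -7, II → -11, III → 1; maximin = 1.
Column maxima: b1 → 4, b2 → 7; minimax = 4.
1 ≠ 4, so there is no saddle point; optimal play is mixed.
II is strictly dominated by I, so Player I never plays it.
On the remaining 2×2 (I, III vs b1, b2):
Let Player I play I with probability p. Expected payoff against b1: 4p + 1(1−p) = 3p + 1; against b2: (-7)p + 7(1−p) = −14p + 7.
Setting these equal: 3p + 1 = −14p + 7 ⇒ 17p = 6 ⇒ p = 6/17, and the value is (3)·(6/17) + 1 = 35/17.
For Player II: with q = P(b1), equating I's and III's payoffs gives 11q − 7 = −6q + 7 ⇒ q = 14/17.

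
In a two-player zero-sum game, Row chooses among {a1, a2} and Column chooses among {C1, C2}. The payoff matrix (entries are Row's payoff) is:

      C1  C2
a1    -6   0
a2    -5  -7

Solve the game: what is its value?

Row minima: a1 → -6, a2 → -7; maximin = -6.
Column maxima: C1 → -5, C2 → 0; minimax = -5.
-6 ≠ -5, so there is no saddle point; optimal play is mixed.
Let Row play a1 with probability p. Expected payoff against C1: (-6)p + (-5)(1−p) = −p − 5; against C2: 0p + (-7)(1−p) = 7p − 7.
Setting these equal: −p − 5 = 7p − 7 ⇒ −8p = -2 ⇒ p = 1/4, and the value is (-1)·(1/4) − 5 = -21/4.
For Column: with q = P(C1), equating a1's and a2's payoffs gives −6q = 2q − 7 ⇒ q = 7/8.

-21/4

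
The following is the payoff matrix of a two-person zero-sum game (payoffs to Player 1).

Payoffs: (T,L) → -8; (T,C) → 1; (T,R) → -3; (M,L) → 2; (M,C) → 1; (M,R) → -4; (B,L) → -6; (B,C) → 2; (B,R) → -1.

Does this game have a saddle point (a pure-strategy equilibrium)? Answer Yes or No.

No

Row minima: T → -8, M → -4, B → -6; maximin = -4.
Column maxima: L → 2, C → 2, R → -1; minimax = -1.
-4 ≠ -1, so no pure-strategy equilibrium exists.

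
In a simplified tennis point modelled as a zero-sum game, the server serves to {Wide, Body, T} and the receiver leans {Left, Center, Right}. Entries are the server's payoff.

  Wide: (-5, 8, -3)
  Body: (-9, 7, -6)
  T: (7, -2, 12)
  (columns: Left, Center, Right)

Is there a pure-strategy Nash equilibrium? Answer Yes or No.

Row minima: Wide → -5, Body → -9, T → -2; maximin = -2.
Column maxima: Left → 7, Center → 8, Right → 12; minimax = 7.
-2 ≠ 7, so no pure-strategy equilibrium exists.

No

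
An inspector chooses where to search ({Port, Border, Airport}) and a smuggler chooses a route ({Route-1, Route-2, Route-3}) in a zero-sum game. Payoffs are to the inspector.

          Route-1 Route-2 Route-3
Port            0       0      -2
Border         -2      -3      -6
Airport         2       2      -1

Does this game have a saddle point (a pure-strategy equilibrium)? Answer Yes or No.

Yes

Row minima: Port → -2, Border → -6, Airport → -1; maximin = -1.
Column maxima: Route-1 → 2, Route-2 → 2, Route-3 → -1; minimax = -1.
maximin = minimax = -1, so a saddle point exists.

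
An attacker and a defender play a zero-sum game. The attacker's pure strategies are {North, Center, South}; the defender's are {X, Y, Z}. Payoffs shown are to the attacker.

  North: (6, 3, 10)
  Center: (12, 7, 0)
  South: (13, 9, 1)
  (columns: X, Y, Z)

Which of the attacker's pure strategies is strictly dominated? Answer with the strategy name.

South gives a strictly higher payoff than Center against every column: 13 > 12, 9 > 7, 1 > 0.
So Center is strictly dominated and the attacker never plays it.

Center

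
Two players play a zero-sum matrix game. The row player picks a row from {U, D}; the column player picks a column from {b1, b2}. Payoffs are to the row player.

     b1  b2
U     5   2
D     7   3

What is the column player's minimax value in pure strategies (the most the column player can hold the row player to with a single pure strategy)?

3

Column maxima: b1 → 7, b2 → 3.
The smallest of these is 3.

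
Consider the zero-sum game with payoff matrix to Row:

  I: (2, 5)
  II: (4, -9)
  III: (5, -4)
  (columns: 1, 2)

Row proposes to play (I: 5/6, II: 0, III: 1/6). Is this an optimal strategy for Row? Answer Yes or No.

Against 1 this mix gives (5/6)·2 + (1/6)·5 = 5/2.
Against 2 this mix gives (5/6)·5 + (1/6)·(-4) = 7/2.
Column will play 1, holding Row to 5/2. Shifting weight toward the row that does better against 1 would raise this floor (the equalizing mix achieves 11/4 against both 1 and 2), so the proposed strategy is not optimal.

No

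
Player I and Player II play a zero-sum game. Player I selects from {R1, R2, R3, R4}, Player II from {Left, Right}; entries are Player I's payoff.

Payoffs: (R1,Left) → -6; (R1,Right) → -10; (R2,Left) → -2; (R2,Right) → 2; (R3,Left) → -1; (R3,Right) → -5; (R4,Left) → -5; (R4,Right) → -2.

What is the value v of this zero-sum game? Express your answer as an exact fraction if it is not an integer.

Row minima: R1 → -10, R2 → -2, R3 → -5, R4 → -5; maximin = -2.
Column maxima: Left → -1, Right → 2; minimax = -1.
-2 ≠ -1, so there is no saddle point; optimal play is mixed.
R1 is strictly dominated by R2, so Player I never plays it.
R4 is strictly dominated by R2, so Player I never plays it.
On the remaining 2×2 (R2, R3 vs Left, Right):
Let Player I play R2 with probability p. Expected payoff against Left: (-2)p + (-1)(1−p) = −p − 1; against Right: 2p + (-5)(1−p) = 7p − 5.
Setting these equal: −p − 1 = 7p − 5 ⇒ −8p = -4 ⇒ p = 1/2, and the value is (-1)·(1/2) − 1 = -3/2.
For Player II: with q = P(Left), equating R2's and R3's payoffs gives −4q + 2 = 4q − 5 ⇒ q = 7/8.

-3/2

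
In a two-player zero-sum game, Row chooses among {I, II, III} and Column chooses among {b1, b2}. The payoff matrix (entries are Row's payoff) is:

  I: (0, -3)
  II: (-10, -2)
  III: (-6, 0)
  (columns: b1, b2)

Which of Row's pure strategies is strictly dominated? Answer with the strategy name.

II

III gives a strictly higher payoff than II against every column: -6 > -10, 0 > -2.
So II is strictly dominated and Row never plays it.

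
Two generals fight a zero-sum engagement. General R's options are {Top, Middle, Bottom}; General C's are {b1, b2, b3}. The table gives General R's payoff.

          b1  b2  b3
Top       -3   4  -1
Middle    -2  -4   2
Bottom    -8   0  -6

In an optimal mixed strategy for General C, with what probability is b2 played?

Row minima: Top → -3, Middle → -4, Bottom → -8; maximin = -3.
Column maxima: b1 → -2, b2 → 4, b3 → 2; minimax = -2.
-3 ≠ -2, so there is no saddle point; optimal play is mixed.
Bottom is strictly dominated by Top, so General R never plays it.
b3 is strictly dominated by b1 (it gives General R strictly more in every row), so General C never plays it.
On the remaining 2×2 (Top, Middle vs b1, b2):
Let General R play Top with probability p. Expected payoff against b1: (-3)p + (-2)(1−p) = −p − 2; against b2: 4p + (-4)(1−p) = 8p − 4.
Setting these equal: −p − 2 = 8p − 4 ⇒ −9p = -2 ⇒ p = 2/9, and the value is (-1)·(2/9) − 2 = -20/9.
For General C: with q = P(b1), equating Top's and Middle's payoffs gives −7q + 4 = 2q − 4 ⇒ q = 8/9.

1/9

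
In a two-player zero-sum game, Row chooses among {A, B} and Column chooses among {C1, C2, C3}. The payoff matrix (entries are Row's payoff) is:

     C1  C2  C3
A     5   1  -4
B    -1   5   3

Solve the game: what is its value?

Row minima: A → -4, B → -1; maximin = -1.
Column maxima: C1 → 5, C2 → 5, C3 → 3; minimax = 3.
-1 ≠ 3, so there is no saddle point; optimal play is mixed.
C2 is strictly dominated by C3 (it gives Row strictly more in every row), so Column never plays it.
On the remaining 2×2 (A, B vs C1, C3):
Let Row play A with probability p. Expected payoff against C1: 5p + (-1)(1−p) = 6p − 1; against C3: (-4)p + 3(1−p) = −7p + 3.
Setting these equal: 6p − 1 = −7p + 3 ⇒ 13p = 4 ⇒ p = 4/13, and the value is (6)·(4/13) − 1 = 11/13.
For Column: with q = P(C1), equating A's and B's payoffs gives 9q − 4 = −4q + 3 ⇒ q = 7/13.

11/13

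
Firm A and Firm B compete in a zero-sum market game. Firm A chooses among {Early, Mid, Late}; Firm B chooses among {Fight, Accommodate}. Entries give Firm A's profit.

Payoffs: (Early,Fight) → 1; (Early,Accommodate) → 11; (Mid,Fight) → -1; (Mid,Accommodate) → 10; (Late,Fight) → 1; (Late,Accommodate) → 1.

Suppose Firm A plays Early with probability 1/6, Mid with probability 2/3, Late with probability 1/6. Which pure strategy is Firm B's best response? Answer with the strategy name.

If Firm B plays Fight, Firm A's expected payoff is (1/6)·1 + (2/3)·(-1) + (1/6)·1 = -1/3.
If Firm B plays Accommodate, Firm A's expected payoff is (1/6)·11 + (2/3)·10 + (1/6)·1 = 26/3.
Firm B minimizes Firm A's payoff; the smallest is -1/3, so the best response is Fight.

Fight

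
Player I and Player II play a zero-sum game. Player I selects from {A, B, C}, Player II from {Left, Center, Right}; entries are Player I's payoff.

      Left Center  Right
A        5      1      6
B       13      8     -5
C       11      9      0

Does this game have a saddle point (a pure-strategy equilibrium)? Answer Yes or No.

Row minima: A → 1, B → -5, C → 0; maximin = 1.
Column maxima: Left → 13, Center → 9, Right → 6; minimax = 6.
1 ≠ 6, so no pure-strategy equilibrium exists.

No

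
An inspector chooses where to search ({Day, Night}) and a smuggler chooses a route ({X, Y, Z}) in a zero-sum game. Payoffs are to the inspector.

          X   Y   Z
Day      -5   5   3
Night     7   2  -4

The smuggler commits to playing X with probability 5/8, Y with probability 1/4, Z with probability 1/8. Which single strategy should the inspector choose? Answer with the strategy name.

Night

Expected payoff of Day: (5/8)·(-5) + (1/4)·5 + (1/8)·3 = -3/2.
Expected payoff of Night: (5/8)·7 + (1/4)·2 + (1/8)·(-4) = 35/8.
The largest is 35/8, so the inspector's best response is Night.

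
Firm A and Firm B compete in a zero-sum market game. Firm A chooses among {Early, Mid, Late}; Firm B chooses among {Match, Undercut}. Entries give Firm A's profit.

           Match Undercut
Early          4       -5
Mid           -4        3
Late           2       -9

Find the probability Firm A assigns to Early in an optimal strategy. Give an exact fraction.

7/16

Row minima: Early → -5, Mid → -4, Late → -9; maximin = -4.
Column maxima: Match → 4, Undercut → 3; minimax = 3.
-4 ≠ 3, so there is no saddle point; optimal play is mixed.
Late is strictly dominated by Early, so Firm A never plays it.
On the remaining 2×2 (Early, Mid vs Match, Undercut):
Let Firm A play Early with probability p. Expected payoff against Match: 4p + (-4)(1−p) = 8p − 4; against Undercut: (-5)p + 3(1−p) = −8p + 3.
Setting these equal: 8p − 4 = −8p + 3 ⇒ 16p = 7 ⇒ p = 7/16, and the value is (8)·(7/16) − 4 = -1/2.
For Firm B: with q = P(Match), equating Early's and Mid's payoffs gives 9q − 5 = −7q + 3 ⇒ q = 1/2.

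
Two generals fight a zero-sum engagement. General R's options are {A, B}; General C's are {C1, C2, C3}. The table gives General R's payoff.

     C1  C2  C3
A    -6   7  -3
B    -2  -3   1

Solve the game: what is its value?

Row minima: A → -6, B → -3; maximin = -3.
Column maxima: C1 → -2, C2 → 7, C3 → 1; minimax = -2.
-3 ≠ -2, so there is no saddle point; optimal play is mixed.
C3 is strictly dominated by C1 (it gives General R strictly more in every row), so General C never plays it.
On the remaining 2×2 (A, B vs C1, C2):
Let General R play A with probability p. Expected payoff against C1: (-6)p + (-2)(1−p) = −4p − 2; against C2: 7p + (-3)(1−p) = 10p − 3.
Setting these equal: −4p − 2 = 10p − 3 ⇒ −14p = -1 ⇒ p = 1/14, and the value is (-4)·(1/14) − 2 = -16/7.
For General C: with q = P(C1), equating A's and B's payoffs gives −13q + 7 = q − 3 ⇒ q = 5/7.

-16/7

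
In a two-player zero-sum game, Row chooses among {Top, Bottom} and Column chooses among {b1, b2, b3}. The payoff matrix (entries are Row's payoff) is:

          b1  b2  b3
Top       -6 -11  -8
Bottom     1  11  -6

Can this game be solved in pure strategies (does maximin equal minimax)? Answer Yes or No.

Row minima: Top → -11, Bottom → -6; maximin = -6.
Column maxima: b1 → 1, b2 → 11, b3 → -6; minimax = -6.
maximin = minimax = -6, so a saddle point exists.

Yes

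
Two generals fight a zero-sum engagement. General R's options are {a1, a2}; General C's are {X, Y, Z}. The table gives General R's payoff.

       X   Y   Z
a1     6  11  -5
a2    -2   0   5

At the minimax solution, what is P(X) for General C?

5/9

Row minima: a1 → -5, a2 → -2; maximin = -2.
Column maxima: X → 6, Y → 11, Z → 5; minimax = 5.
-2 ≠ 5, so there is no saddle point; optimal play is mixed.
Y is strictly dominated by X (it gives General R strictly more in every row), so General C never plays it.
On the remaining 2×2 (a1, a2 vs X, Z):
Let General R play a1 with probability p. Expected payoff against X: 6p + (-2)(1−p) = 8p − 2; against Z: (-5)p + 5(1−p) = −10p + 5.
Setting these equal: 8p − 2 = −10p + 5 ⇒ 18p = 7 ⇒ p = 7/18, and the value is (8)·(7/18) − 2 = 10/9.
For General C: with q = P(X), equating a1's and a2's payoffs gives 11q − 5 = −7q + 5 ⇒ q = 5/9.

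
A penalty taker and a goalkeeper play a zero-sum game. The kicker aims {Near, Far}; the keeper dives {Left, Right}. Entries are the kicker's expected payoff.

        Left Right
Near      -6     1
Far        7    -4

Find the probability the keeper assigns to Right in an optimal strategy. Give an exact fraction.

13/18

Row minima: Near → -6, Far → -4; maximin = -4.
Column maxima: Left → 7, Right → 1; minimax = 1.
-4 ≠ 1, so there is no saddle point; optimal play is mixed.
Let the kicker play Near with probability p. Expected payoff against Left: (-6)p + 7(1−p) = −13p + 7; against Right: 1p + (-4)(1−p) = 5p − 4.
Setting these equal: −13p + 7 = 5p − 4 ⇒ −18p = -11 ⇒ p = 11/18, and the value is (-13)·(11/18) + 7 = -17/18.
For the keeper: with q = P(Left), equating Near's and Far's payoffs gives −7q + 1 = 11q − 4 ⇒ q = 5/18.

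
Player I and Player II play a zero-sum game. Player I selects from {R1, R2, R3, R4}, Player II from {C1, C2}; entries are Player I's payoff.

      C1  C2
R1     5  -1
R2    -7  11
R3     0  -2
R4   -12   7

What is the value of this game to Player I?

2

Row minima: R1 → -1, R2 → -7, R3 → -2, R4 → -12; maximin = -1.
Column maxima: C1 → 5, C2 → 11; minimax = 5.
-1 ≠ 5, so there is no saddle point; optimal play is mixed.
R3 is strictly dominated by R1, so Player I never plays it.
R4 is strictly dominated by R2, so Player I never plays it.
On the remaining 2×2 (R1, R2 vs C1, C2):
Let Player I play R1 with probability p. Expected payoff against C1: 5p + (-7)(1−p) = 12p − 7; against C2: (-1)p + 11(1−p) = −12p + 11.
Setting these equal: 12p − 7 = −12p + 11 ⇒ 24p = 18 ⇒ p = 3/4, and the value is (12)·(3/4) − 7 = 2.
For Player II: with q = P(C1), equating R1's and R2's payoffs gives 6q − 1 = −18q + 11 ⇒ q = 1/2.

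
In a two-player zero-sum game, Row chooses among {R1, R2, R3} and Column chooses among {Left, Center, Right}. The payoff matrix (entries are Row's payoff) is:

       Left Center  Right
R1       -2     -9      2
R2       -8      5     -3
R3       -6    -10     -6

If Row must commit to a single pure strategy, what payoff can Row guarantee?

-8

Row minima: R1 → -9, R2 → -8, R3 → -10.
The best of these is -8.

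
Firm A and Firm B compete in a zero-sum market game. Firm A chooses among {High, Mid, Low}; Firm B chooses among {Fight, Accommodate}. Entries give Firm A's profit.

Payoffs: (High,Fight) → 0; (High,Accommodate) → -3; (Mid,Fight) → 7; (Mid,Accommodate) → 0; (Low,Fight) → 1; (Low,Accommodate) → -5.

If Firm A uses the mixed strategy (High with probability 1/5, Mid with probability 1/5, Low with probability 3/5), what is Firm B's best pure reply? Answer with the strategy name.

If Firm B plays Fight, Firm A's expected payoff is (1/5)·0 + (1/5)·7 + (3/5)·1 = 2.
If Firm B plays Accommodate, Firm A's expected payoff is (1/5)·(-3) + (1/5)·0 + (3/5)·(-5) = -18/5.
Firm B minimizes Firm A's payoff; the smallest is -18/5, so the best response is Accommodate.

Accommodate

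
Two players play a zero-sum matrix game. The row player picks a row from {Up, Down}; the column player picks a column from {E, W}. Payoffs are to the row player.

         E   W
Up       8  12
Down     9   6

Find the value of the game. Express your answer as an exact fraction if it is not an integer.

60/7

Row minima: Up → 8, Down → 6; maximin = 8.
Column maxima: E → 9, W → 12; minimax = 9.
8 ≠ 9, so there is no saddle point; optimal play is mixed.
Let the row player play Up with probability p. Expected payoff against E: 8p + 9(1−p) = −p + 9; against W: 12p + 6(1−p) = 6p + 6.
Setting these equal: −p + 9 = 6p + 6 ⇒ −7p = -3 ⇒ p = 3/7, and the value is (-1)·(3/7) + 9 = 60/7.
For the column player: with q = P(E), equating Up's and Down's payoffs gives −4q + 12 = 3q + 6 ⇒ q = 6/7.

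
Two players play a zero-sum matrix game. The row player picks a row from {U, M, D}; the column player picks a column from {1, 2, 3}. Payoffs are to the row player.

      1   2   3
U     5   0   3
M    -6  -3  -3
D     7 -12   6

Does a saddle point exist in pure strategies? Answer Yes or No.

Yes

Row minima: U → 0, M → -6, D → -12; maximin = 0.
Column maxima: 1 → 7, 2 → 0, 3 → 6; minimax = 0.
maximin = minimax = 0, so a saddle point exists.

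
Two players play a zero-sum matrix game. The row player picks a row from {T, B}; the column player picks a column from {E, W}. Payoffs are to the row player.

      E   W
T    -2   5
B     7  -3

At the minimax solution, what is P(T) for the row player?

10/17

Row minima: T → -2, B → -3; maximin = -2.
Column maxima: E → 7, W → 5; minimax = 5.
-2 ≠ 5, so there is no saddle point; optimal play is mixed.
Let the row player play T with probability p. Expected payoff against E: (-2)p + 7(1−p) = −9p + 7; against W: 5p + (-3)(1−p) = 8p − 3.
Setting these equal: −9p + 7 = 8p − 3 ⇒ −17p = -10 ⇒ p = 10/17, and the value is (-9)·(10/17) + 7 = 29/17.
For the column player: with q = P(E), equating T's and B's payoffs gives −7q + 5 = 10q − 3 ⇒ q = 8/17.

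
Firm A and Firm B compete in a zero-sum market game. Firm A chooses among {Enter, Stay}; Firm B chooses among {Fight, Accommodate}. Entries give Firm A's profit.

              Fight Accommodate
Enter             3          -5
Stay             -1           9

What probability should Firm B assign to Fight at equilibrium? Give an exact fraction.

Row minima: Enter → -5, Stay → -1; maximin = -1.
Column maxima: Fight → 3, Accommodate → 9; minimax = 3.
-1 ≠ 3, so there is no saddle point; optimal play is mixed.
Let Firm A play Enter with probability p. Expected payoff against Fight: 3p + (-1)(1−p) = 4p − 1; against Accommodate: (-5)p + 9(1−p) = −14p + 9.
Setting these equal: 4p − 1 = −14p + 9 ⇒ 18p = 10 ⇒ p = 5/9, and the value is (4)·(5/9) − 1 = 11/9.
For Firm B: with q = P(Fight), equating Enter's and Stay's payoffs gives 8q − 5 = −10q + 9 ⇒ q = 7/9.

7/9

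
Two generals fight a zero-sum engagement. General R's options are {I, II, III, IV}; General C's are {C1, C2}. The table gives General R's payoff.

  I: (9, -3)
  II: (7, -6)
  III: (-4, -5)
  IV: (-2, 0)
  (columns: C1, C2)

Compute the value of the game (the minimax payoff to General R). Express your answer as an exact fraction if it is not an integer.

-3/7

Row minima: I → -3, II → -6, III → -5, IV → -2; maximin = -2.
Column maxima: C1 → 9, C2 → 0; minimax = 0.
-2 ≠ 0, so there is no saddle point; optimal play is mixed.
II is strictly dominated by I, so General R never plays it.
III is strictly dominated by I, so General R never plays it.
On the remaining 2×2 (I, IV vs C1, C2):
Let General R play I with probability p. Expected payoff against C1: 9p + (-2)(1−p) = 11p − 2; against C2: (-3)p + 0(1−p) = −3p.
Setting these equal: 11p − 2 = −3p ⇒ 14p = 2 ⇒ p = 1/7, and the value is (11)·(1/7) − 2 = -3/7.
For General C: with q = P(C1), equating I's and IV's payoffs gives 12q − 3 = −2q ⇒ q = 3/14.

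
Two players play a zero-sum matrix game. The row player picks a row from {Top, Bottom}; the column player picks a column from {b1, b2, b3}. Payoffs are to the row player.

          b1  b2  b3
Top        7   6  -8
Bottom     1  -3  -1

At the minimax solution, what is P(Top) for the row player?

1/8

Row minima: Top → -8, Bottom → -3; maximin = -3.
Column maxima: b1 → 7, b2 → 6, b3 → -1; minimax = -1.
-3 ≠ -1, so there is no saddle point; optimal play is mixed.
b1 is strictly dominated by b2 (it gives the row player strictly more in every row), so the column player never plays it.
On the remaining 2×2 (Top, Bottom vs b2, b3):
Let the row player play Top with probability p. Expected payoff against b2: 6p + (-3)(1−p) = 9p − 3; against b3: (-8)p + (-1)(1−p) = −7p − 1.
Setting these equal: 9p − 3 = −7p − 1 ⇒ 16p = 2 ⇒ p = 1/8, and the value is (9)·(1/8) − 3 = -15/8.
For the column player: with q = P(b2), equating Top's and Bottom's payoffs gives 14q − 8 = −2q − 1 ⇒ q = 7/16.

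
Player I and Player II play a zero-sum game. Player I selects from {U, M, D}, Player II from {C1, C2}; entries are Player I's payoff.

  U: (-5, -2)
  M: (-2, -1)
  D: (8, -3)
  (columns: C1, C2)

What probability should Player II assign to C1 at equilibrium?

1/6

Row minima: U → -5, M → -2, D → -3; maximin = -2.
Column maxima: C1 → 8, C2 → -1; minimax = -1.
-2 ≠ -1, so there is no saddle point; optimal play is mixed.
U is strictly dominated by M, so Player I never plays it.
On the remaining 2×2 (M, D vs C1, C2):
Let Player I play M with probability p. Expected payoff against C1: (-2)p + 8(1−p) = −10p + 8; against C2: (-1)p + (-3)(1−p) = 2p − 3.
Setting these equal: −10p + 8 = 2p − 3 ⇒ −12p = -11 ⇒ p = 11/12, and the value is (-10)·(11/12) + 8 = -7/6.
For Player II: with q = P(C1), equating M's and D's payoffs gives −q − 1 = 11q − 3 ⇒ q = 1/6.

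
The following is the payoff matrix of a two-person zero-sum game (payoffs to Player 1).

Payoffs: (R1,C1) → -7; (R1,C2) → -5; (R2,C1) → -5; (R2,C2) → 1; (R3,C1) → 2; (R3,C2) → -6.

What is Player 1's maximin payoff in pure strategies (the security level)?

Row minima: R1 → -7, R2 → -5, R3 → -6.
The best of these is -5.

-5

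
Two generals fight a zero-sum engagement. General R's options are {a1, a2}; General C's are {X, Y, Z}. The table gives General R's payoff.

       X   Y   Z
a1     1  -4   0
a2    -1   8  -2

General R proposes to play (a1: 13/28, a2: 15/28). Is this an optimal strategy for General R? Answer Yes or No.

No

Against X this mix gives (13/28)·1 + (15/28)·(-1) = -1/14.
Against Y this mix gives (13/28)·(-4) + (15/28)·8 = 17/7.
Against Z this mix gives (13/28)·0 + (15/28)·(-2) = -15/14.
General C will play Z, holding General R to -15/14. Shifting weight toward the row that does better against Z would raise this floor (the equalizing mix achieves -4/7 against both Z and Y), so the proposed strategy is not optimal.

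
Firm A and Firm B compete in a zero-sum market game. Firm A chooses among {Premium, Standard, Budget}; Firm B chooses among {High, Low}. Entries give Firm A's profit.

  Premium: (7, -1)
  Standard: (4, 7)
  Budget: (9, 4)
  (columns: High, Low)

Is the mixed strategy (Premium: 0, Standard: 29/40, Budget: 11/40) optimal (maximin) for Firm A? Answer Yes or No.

Against High this mix gives (29/40)·4 + (11/40)·9 = 43/8.
Against Low this mix gives (29/40)·7 + (11/40)·4 = 247/40.
Firm B will play High, holding Firm A to 43/8. Shifting weight toward the row that does better against High would raise this floor (the equalizing mix achieves 47/8 against both High and Low), so the proposed strategy is not optimal.

No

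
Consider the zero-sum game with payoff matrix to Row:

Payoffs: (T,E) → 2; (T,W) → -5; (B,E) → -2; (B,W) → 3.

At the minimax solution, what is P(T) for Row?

5/12

Row minima: T → -5, B → -2; maximin = -2.
Column maxima: E → 2, W → 3; minimax = 2.
-2 ≠ 2, so there is no saddle point; optimal play is mixed.
Let Row play T with probability p. Expected payoff against E: 2p + (-2)(1−p) = 4p − 2; against W: (-5)p + 3(1−p) = −8p + 3.
Setting these equal: 4p − 2 = −8p + 3 ⇒ 12p = 5 ⇒ p = 5/12, and the value is (4)·(5/12) − 2 = -1/3.
For Column: with q = P(E), equating T's and B's payoffs gives 7q − 5 = −5q + 3 ⇒ q = 2/3.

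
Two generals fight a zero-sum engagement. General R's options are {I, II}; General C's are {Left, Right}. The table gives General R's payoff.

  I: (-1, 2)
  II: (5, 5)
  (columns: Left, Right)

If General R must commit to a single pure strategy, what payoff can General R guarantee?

5

Row minima: I → -1, II → 5.
The best of these is 5.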